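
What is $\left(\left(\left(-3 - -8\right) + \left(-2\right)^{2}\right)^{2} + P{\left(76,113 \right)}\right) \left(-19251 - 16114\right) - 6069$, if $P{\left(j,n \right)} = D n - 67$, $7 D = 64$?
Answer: $- \frac{259267933}{7} \approx -3.7038 \cdot 10^{7}$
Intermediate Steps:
$D = \frac{64}{7}$ ($D = \frac{1}{7} \cdot 64 = \frac{64}{7} \approx 9.1429$)
$P{\left(j,n \right)} = -67 + \frac{64 n}{7}$ ($P{\left(j,n \right)} = \frac{64 n}{7} - 67 = -67 + \frac{64 n}{7}$)
$\left(\left(\left(-3 - -8\right) + \left(-2\right)^{2}\right)^{2} + P{\left(76,113 \right)}\right) \left(-19251 - 16114\right) - 6069 = \left(\left(\left(-3 - -8\right) + \left(-2\right)^{2}\right)^{2} + \left(-67 + \frac{64}{7} \cdot 113\right)\right) \left(-19251 - 16114\right) - 6069 = \left(\left(\left(-3 + 8\right) + 4\right)^{2} + \left(-67 + \frac{7232}{7}\right)\right) \left(-35365\right) - 6069 = \left(\left(5 + 4\right)^{2} + \frac{6763}{7}\right) \left(-35365\right) - 6069 = \left(9^{2} + \frac{6763}{7}\right) \left(-35365\right) - 6069 = \left(81 + \frac{6763}{7}\right) \left(-35365\right) - 6069 = \frac{7330}{7} \left(-35365\right) - 6069 = - \frac{259225450}{7} - 6069 = - \frac{259267933}{7}$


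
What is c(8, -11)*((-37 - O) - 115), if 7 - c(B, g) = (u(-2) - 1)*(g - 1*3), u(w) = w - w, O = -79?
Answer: 511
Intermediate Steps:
u(w) = 0
c(B, g) = 4 + g (c(B, g) = 7 - (0 - 1)*(g - 1*3) = 7 - (-1)*(g - 3) = 7 - (-1)*(-3 + g) = 7 - (3 - g) = 7 + (-3 + g) = 4 + g)
c(8, -11)*((-37 - O) - 115) = (4 - 11)*((-37 - 1*(-79)) - 115) = -7*((-37 + 79) - 115) = -7*(42 - 115) = -7*(-73) = 511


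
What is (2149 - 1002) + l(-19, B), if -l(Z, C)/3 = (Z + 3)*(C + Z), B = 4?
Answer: 427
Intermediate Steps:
l(Z, C) = -3*(3 + Z)*(C + Z) (l(Z, C) = -3*(Z + 3)*(C + Z) = -3*(3 + Z)*(C + Z))
(2149 - 1002) + l(-19, B) = (2149 - 1002) + (-9*4 - 9*(-19) - 3*(-19)² - 3*4*(-19)) = 1147 + (-36 + 171 - 3*361 + 228) = 1147 + (-36 + 171 - 1083 + 228) = 1147 - 720 = 427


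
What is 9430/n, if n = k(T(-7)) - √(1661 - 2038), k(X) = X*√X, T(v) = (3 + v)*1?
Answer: -75440*I/313 + 9430*I*√377/313 ≈ 343.95*I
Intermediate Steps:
T(v) = 3 + v
k(X) = X^(3/2)
n = -8*I - I*√377 (n = (3 - 7)^(3/2) - √(1661 - 2038) = (-4)^(3/2) - √(-377) = -8*I - I*√377 ≈ -27.417*I)
9430/n = 9430/((I*(-8 - √377))) = 9430*(-I/(-8 - √377)) = -9430*I/(-8 - √377)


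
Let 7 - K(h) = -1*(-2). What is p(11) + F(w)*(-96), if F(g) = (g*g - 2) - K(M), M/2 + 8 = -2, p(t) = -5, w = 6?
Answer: -2789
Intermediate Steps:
M = -20 (M = -16 + 2*(-2) = -16 - 4 = -20)
K(h) = 5 (K(h) = 7 - (-1)*(-2) = 7 - 1*2 = 7 - 2 = 5)
F(g) = -7 + g² (F(g) = (g*g - 2) - 1*5 = (g² - 2) - 5 = (-2 + g²) - 5 = -7 + g²)
p(11) + F(w)*(-96) = -5 + (-7 + 6²)*(-96) = -5 + (-7 + 36)*(-96) = -5 + 29*(-96) = -5 - 2784 = -2789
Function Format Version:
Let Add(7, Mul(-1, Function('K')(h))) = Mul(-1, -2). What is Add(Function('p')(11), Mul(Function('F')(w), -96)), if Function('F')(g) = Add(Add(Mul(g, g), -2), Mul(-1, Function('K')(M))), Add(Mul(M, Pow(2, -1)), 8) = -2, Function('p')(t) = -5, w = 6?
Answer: -2789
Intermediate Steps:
M = -20 (M = Add(-16, Mul(2, -2)) = Add(-16, -4) = -20)
Function('K')(h) = 5 (Function('K')(h) = Add(7, Mul(-1, Mul(-1, -2))) = Add(7, Mul(-1, 2)) = Add(7, -2) = 5)
Function('F')(g) = Add(-7, Pow(g, 2)) (Function('F')(g) = Add(Add(Mul(g, g), -2), Mul(-1, 5)) = Add(Add(Pow(g, 2), -2), -5) = Add(Add(-2, Pow(g, 2)), -5) = Add(-7, Pow(g, 2)))
Add(Function('p')(11), Mul(Function('F')(w), -96)) = Add(-5, Mul(Add(-7, Pow(6, 2)), -96)) = Add(-5, Mul(Add(-7, 36), -96)) = Add(-5, Mul(29, -96)) = Add(-5, -2784) = -2789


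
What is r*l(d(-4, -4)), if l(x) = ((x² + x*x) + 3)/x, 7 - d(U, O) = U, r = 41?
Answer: 10045/11 ≈ 913.18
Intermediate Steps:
d(U, O) = 7 - U
l(x) = (3 + 2*x²)/x (l(x) = ((x² + x²) + 3)/x = (2*x² + 3)/x = (3 + 2*x²)/x)
r*l(d(-4, -4)) = 41*(2*(7 - 1*(-4)) + 3/(7 - 1*(-4))) = 41*(2*(7 + 4) + 3/(7 + 4)) = 41*(2*11 + 3/11) = 41*(22 + 3*(1/11)) = 41*(22 + 3/11) = 41*(245/11) = 10045/11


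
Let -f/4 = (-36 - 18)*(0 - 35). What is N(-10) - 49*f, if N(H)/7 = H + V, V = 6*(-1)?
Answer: 370328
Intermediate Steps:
V = -6
f = -7560 (f = -4*(-36 - 18)*(0 - 35) = -(-216)*(-35) = -4*1890 = -7560)
N(H) = -42 + 7*H (N(H) = 7*(H - 6) = 7*(-6 + H) = -42 + 7*H)
N(-10) - 49*f = (-42 + 7*(-10)) - 49*(-7560) = (-42 - 70) + 370440 = -112 + 370440 = 370328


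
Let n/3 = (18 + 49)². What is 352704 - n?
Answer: 339237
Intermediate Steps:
n = 13467 (n = 3*(18 + 49)² = 3*67² = 3*4489 = 13467)
352704 - n = 352704 - 1*13467 = 352704 - 13467 = 339237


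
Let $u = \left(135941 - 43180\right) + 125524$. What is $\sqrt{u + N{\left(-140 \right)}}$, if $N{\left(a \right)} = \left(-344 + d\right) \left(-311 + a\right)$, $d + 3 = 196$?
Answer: $\sqrt{286386} \approx 535.15$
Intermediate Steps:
$d = 193$ ($d = -3 + 196 = 193$)
$N{\left(a \right)} = 46961 - 151 a$ ($N{\left(a \right)} = \left(-344 + 193\right) \left(-311 + a\right) = - 151 \left(-311 + a\right) = 46961 - 151 a$)
$u = 218285$ ($u = 92761 + 125524 = 218285$)
$\sqrt{u + N{\left(-140 \right)}} = \sqrt{218285 + \left(46961 - -21140\right)} = \sqrt{218285 + \left(46961 + 21140\right)} = \sqrt{218285 + 68101} = \sqrt{286386}$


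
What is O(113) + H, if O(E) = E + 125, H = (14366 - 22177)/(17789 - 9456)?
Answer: 1975443/8333 ≈ 237.06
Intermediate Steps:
H = -7811/8333 ≈ -0.93736
O(E) = 125 + E
O(113) + H = (125 + 113) - 7811/8333 = 238 - 7811/8333 = 1975443/8333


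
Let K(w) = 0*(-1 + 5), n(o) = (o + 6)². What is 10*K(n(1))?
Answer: 0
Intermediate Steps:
n(o) = (6 + o)²
K(w) = 0 (K(w) = 0*4 = 0)
10*K(n(1)) = 10*0 = 0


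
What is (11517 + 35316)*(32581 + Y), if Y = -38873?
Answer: -294673236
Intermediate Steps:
(11517 + 35316)*(32581 + Y) = (11517 + 35316)*(32581 - 38873) = 46833*(-6292) = -294673236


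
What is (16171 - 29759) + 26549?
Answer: 12961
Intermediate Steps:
(16171 - 29759) + 26549 = -13588 + 26549 = 12961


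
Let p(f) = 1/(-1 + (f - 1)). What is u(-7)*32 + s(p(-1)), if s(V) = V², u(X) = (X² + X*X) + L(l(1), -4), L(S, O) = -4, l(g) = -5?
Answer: 27073/9 ≈ 3008.1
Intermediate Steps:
u(X) = -4 + 2*X² (u(X) = (X² + X*X) - 4 = (X² + X²) - 4 = 2*X² - 4 = -4 + 2*X²)
p(f) = 1/(-2 + f) (p(f) = 1/(-1 + (-1 + f)) = 1/(-2 + f))
u(-7)*32 + s(p(-1)) = (-4 + 2*(-7)²)*32 + (1/(-2 - 1))² = (-4 + 2*49)*32 + (1/(-3))² = (-4 + 98)*32 + (-⅓)² = 94*32 + ⅑ = 3008 + ⅑ = 27073/9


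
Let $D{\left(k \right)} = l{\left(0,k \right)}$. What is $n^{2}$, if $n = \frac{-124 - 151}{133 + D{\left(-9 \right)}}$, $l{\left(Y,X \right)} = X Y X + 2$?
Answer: $\frac{3025}{729} \approx 4.1495$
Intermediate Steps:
$l{\left(Y,X \right)} = 2 + Y X^{2}$ ($l{\left(Y,X \right)} = Y X^{2} + 2 = 2 + Y X^{2}$)
$D{\left(k \right)} = 2$ ($D{\left(k \right)} = 2 + 0 k^{2} = 2 + 0 = 2$)
$n = - \frac{55}{27}$ ($n = \frac{-124 - 151}{133 + 2} = - \frac{275}{135} = \left(-275\right) \frac{1}{135} = - \frac{55}{27} \approx -2.037$)
$n^{2} = \left(- \frac{55}{27}\right)^{2} = \frac{3025}{729}$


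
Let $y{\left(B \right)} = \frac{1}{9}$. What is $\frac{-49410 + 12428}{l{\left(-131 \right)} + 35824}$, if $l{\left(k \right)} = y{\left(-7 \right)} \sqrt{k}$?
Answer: $- \frac{107312296608}{103952077187} + \frac{332838 i \sqrt{131}}{103952077187} \approx -1.0323 + 3.6647 \cdot 10^{-5} i$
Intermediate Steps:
$y{\left(B \right)} = \frac{1}{9}$
$l{\left(k \right)} = \frac{\sqrt{k}}{9}$
$\frac{-49410 + 12428}{l{\left(-131 \right)} + 35824} = \frac{-49410 + 12428}{\frac{\sqrt{-131}}{9} + 35824} = - \frac{36982}{\frac{i \sqrt{131}}{9} + 35824} = - \frac{36982}{35824 + \frac{i \sqrt{131}}{9}}$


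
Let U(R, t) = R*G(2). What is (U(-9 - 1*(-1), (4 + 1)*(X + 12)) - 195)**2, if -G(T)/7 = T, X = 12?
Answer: 6889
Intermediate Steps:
G(T) = -7*T
U(R, t) = -14*R (U(R, t) = R*(-7*2) = R*(-14) = -14*R)
(U(-9 - 1*(-1), (4 + 1)*(X + 12)) - 195)**2 = (-14*(-9 - 1*(-1)) - 195)**2 = (-14*(-9 + 1) - 195)**2 = (-14*(-8) - 195)**2 = (112 - 195)**2 = (-83)**2 = 6889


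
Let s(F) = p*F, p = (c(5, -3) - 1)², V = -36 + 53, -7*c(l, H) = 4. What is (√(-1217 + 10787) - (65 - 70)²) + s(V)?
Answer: 832/49 + √9570 ≈ 114.81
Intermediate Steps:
c(l, H) = -4/7 (c(l, H) = -⅐*4 = -4/7)
V = 17
p = 121/49 (p = (-4/7 - 1)² = (-11/7)² = 121/49 ≈ 2.4694)
s(F) = 121*F/49
(√(-1217 + 10787) - (65 - 70)²) + s(V) = (√(-1217 + 10787) - (65 - 70)²) + (121/49)*17 = (√9570 - 1*(-5)²) + 2057/49 = (√9570 - 1*25) + 2057/49 = (√9570 - 25) + 2057/49 = (-25 + √9570) + 2057/49 = 832/49 + √9570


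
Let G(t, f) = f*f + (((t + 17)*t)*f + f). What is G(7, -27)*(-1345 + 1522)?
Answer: -678618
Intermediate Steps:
G(t, f) = f + f**2 + f*t*(17 + t) (G(t, f) = f**2 + (((17 + t)*t)*f + f) = f**2 + ((t*(17 + t))*f + f) = f**2 + (f*t*(17 + t) + f) = f**2 + (f + f*t*(17 + t)) = f + f**2 + f*t*(17 + t))
G(7, -27)*(-1345 + 1522) = (-27*(1 - 27 + 7**2 + 17*7))*(-1345 + 1522) = -27*(1 - 27 + 49 + 119)*177 = -27*142*177 = -3834*177 = -678618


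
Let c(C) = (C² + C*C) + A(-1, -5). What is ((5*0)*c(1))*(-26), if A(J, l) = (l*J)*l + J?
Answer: 0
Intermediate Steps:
A(J, l) = J + J*l² (A(J, l) = (J*l)*l + J = J*l² + J = J + J*l²)
c(C) = -26 + 2*C² (c(C) = (C² + C*C) - (1 + (-5)²) = (C² + C²) - (1 + 25) = 2*C² - 1*26 = 2*C² - 26 = -26 + 2*C²)
((5*0)*c(1))*(-26) = ((5*0)*(-26 + 2*1²))*(-26) = (0*(-26 + 2*1))*(-26) = (0*(-26 + 2))*(-26) = (0*(-24))*(-26) = 0*(-26) = 0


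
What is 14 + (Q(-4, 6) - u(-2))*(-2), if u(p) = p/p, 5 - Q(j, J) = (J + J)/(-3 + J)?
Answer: 14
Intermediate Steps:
Q(j, J) = 5 - 2*J/(-3 + J) (Q(j, J) = 5 - (J + J)/(-3 + J) = 5 - 2*J/(-3 + J))
u(p) = 1
14 + (Q(-4, 6) - u(-2))*(-2) = 14 + (3*(-5 + 6)/(-3 + 6) - 1*1)*(-2) = 14 + (3*1/3 - 1)*(-2) = 14 + (3*(1/3)*1 - 1)*(-2) = 14 + (1 - 1)*(-2) = 14 + 0*(-2) = 14 + 0 = 14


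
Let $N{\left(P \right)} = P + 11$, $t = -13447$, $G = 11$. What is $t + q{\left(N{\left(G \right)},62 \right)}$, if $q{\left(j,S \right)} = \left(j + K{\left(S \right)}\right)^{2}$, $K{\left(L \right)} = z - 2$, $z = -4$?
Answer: $-13191$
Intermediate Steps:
$N{\left(P \right)} = 11 + P$
$K{\left(L \right)} = -6$ ($K{\left(L \right)} = -4 - 2 = -6$)
$q{\left(j,S \right)} = \left(-6 + j\right)^{2}$ ($q{\left(j,S \right)} = \left(j - 6\right)^{2} = \left(-6 + j\right)^{2}$)
$t + q{\left(N{\left(G \right)},62 \right)} = -13447 + \left(-6 + \left(11 + 11\right)\right)^{2} = -13447 + \left(-6 + 22\right)^{2} = -13447 + 16^{2} = -13447 + 256 = -13191$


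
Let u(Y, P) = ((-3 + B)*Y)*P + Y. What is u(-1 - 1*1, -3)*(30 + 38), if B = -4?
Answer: -2992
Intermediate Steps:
u(Y, P) = Y - 7*P*Y (u(Y, P) = ((-3 - 4)*Y)*P + Y = (-7*Y)*P + Y = -7*P*Y + Y = Y - 7*P*Y)
u(-1 - 1*1, -3)*(30 + 38) = ((-1 - 1*1)*(1 - 7*(-3)))*(30 + 38) = ((-1 - 1)*(1 + 21))*68 = -2*22*68 = -44*68 = -2992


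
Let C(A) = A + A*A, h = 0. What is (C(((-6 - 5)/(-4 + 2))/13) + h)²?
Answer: 165649/456976 ≈ 0.36249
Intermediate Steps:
C(A) = A + A²
(C(((-6 - 5)/(-4 + 2))/13) + h)² = ((((-6 - 5)/(-4 + 2))/13)*(1 + ((-6 - 5)/(-4 + 2))/13) + 0)² = ((-11/(-2)*(1/13))*(1 - 11/(-2)*(1/13)) + 0)² = ((-11*(-½)*(1/13))*(1 - 11*(-½)*(1/13)) + 0)² = (((11/2)*(1/13))*(1 + (11/2)*(1/13)) + 0)² = (11*(1 + 11/26)/26 + 0)² = ((11/26)*(37/26) + 0)² = (407/676 + 0)² = (407/676)² = 165649/456976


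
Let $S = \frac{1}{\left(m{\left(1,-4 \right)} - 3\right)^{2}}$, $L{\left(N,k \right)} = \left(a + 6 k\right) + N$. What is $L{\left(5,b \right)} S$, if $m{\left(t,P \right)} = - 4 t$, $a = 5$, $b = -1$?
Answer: $\frac{4}{49} \approx 0.081633$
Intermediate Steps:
$L{\left(N,k \right)} = 5 + N + 6 k$ ($L{\left(N,k \right)} = \left(5 + 6 k\right) + N = 5 + N + 6 k$)
$S = \frac{1}{49}$ ($S = \frac{1}{\left(\left(-4\right) 1 - 3\right)^{2}} = \frac{1}{\left(-4 - 3\right)^{2}} = \frac{1}{\left(-7\right)^{2}} = \frac{1}{49} \approx 0.020408$)
$L{\left(5,b \right)} S = \left(5 + 5 + 6 \left(-1\right)\right) \frac{1}{49} = \left(5 + 5 - 6\right) \frac{1}{49} = 4 \cdot \frac{1}{49} = \frac{4}{49}$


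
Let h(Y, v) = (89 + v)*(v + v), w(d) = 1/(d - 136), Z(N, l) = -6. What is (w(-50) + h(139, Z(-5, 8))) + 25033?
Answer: 4470881/186 ≈ 24037.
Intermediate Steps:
w(d) = 1/(-136 + d)
h(Y, v) = 2*v*(89 + v) (h(Y, v) = (89 + v)*(2*v) = 2*v*(89 + v))
(w(-50) + h(139, Z(-5, 8))) + 25033 = (1/(-136 - 50) + 2*(-6)*(89 - 6)) + 25033 = (1/(-186) + 2*(-6)*83) + 25033 = (-1/186 - 996) + 25033 = -185257/186 + 25033 = 4470881/186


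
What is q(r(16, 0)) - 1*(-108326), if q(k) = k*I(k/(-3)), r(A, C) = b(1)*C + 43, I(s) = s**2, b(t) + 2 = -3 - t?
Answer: 1054441/9 ≈ 1.1716e+5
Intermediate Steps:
b(t) = -5 - t (b(t) = -2 + (-3 - t) = -5 - t)
r(A, C) = 43 - 6*C (r(A, C) = (-5 - 1*1)*C + 43 = (-5 - 1)*C + 43 = -6*C + 43 = 43 - 6*C)
q(k) = k**3/9 (q(k) = k*(k/(-3))**2 = k*(k*(-1/3))**2 = k*(-k/3)**2 = k*(k**2/9) = k**3/9)
q(r(16, 0)) - 1*(-108326) = (43 - 6*0)**3/9 - 1*(-108326) = (43 + 0)**3/9 + 108326 = (1/9)*43**3 + 108326 = (1/9)*79507 + 108326 = 79507/9 + 108326 = 1054441/9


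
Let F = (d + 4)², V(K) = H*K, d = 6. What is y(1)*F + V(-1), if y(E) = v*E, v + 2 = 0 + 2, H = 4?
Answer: -4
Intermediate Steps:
v = 0 (v = -2 + (0 + 2) = -2 + 2 = 0)
V(K) = 4*K
F = 100 (F = (6 + 4)² = 10² = 100)
y(E) = 0 (y(E) = 0*E = 0)
y(1)*F + V(-1) = 0*100 + 4*(-1) = 0 - 4 = -4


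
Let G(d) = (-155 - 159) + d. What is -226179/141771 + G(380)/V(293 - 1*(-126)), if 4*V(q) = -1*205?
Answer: -27931413/9687685 ≈ -2.8832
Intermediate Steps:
G(d) = -314 + d
V(q) = -205/4 (V(q) = (-1*205)/4 = (¼)*(-205) = -205/4)
-226179/141771 + G(380)/V(293 - 1*(-126)) = -226179/141771 + (-314 + 380)/(-205/4) = -226179*1/141771 + 66*(-4/205) = -75393/47257 - 264/205 = -27931413/9687685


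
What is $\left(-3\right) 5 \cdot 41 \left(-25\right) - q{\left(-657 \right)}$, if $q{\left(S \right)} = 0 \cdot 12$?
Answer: $15375$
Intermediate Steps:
$q{\left(S \right)} = 0$
$\left(-3\right) 5 \cdot 41 \left(-25\right) - q{\left(-657 \right)} = \left(-3\right) 5 \cdot 41 \left(-25\right) - 0 = \left(-15\right) 41 \left(-25\right) + 0 = \left(-615\right) \left(-25\right) + 0 = 15375 + 0 = 15375$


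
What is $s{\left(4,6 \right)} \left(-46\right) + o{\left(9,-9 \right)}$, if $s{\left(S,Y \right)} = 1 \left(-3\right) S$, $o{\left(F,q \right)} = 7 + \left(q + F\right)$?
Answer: $559$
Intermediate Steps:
$o{\left(F,q \right)} = 7 + F + q$ ($o{\left(F,q \right)} = 7 + \left(F + q\right) = 7 + F + q$)
$s{\left(S,Y \right)} = - 3 S$
$s{\left(4,6 \right)} \left(-46\right) + o{\left(9,-9 \right)} = \left(-3\right) 4 \left(-46\right) + \left(7 + 9 - 9\right) = \left(-12\right) \left(-46\right) + 7 = 552 + 7 = 559$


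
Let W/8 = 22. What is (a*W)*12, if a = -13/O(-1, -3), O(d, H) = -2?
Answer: 13728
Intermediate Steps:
W = 176 (W = 8*22 = 176)
a = 13/2 (a = -13/(-2) = -13*(-1/2) = 13/2 ≈ 6.5000)
(a*W)*12 = ((13/2)*176)*12 = 1144*12 = 13728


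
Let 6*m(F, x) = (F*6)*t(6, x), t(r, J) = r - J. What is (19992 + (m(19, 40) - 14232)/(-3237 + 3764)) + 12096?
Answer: 16895498/527 ≈ 32060.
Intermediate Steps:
m(F, x) = F*(6 - x) (m(F, x) = ((F*6)*(6 - x))/6 = ((6*F)*(6 - x))/6 = (6*F*(6 - x))/6 = F*(6 - x))
(19992 + (m(19, 40) - 14232)/(-3237 + 3764)) + 12096 = (19992 + (19*(6 - 1*40) - 14232)/(-3237 + 3764)) + 12096 = (19992 + (19*(6 - 40) - 14232)/527) + 12096 = (19992 + (19*(-34) - 14232)*(1/527)) + 12096 = (19992 + (-646 - 14232)*(1/527)) + 12096 = (19992 - 14878*1/527) + 12096 = (19992 - 14878/527) + 12096 = 10520906/527 + 12096 = 16895498/527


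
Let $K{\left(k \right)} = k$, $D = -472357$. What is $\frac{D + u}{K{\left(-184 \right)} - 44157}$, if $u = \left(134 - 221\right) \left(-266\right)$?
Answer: $\frac{449215}{44341} \approx 10.131$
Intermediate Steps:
$u = 23142$ ($u = \left(-87\right) \left(-266\right) = 23142$)
$\frac{D + u}{K{\left(-184 \right)} - 44157} = \frac{-472357 + 23142}{-184 - 44157} = - \frac{449215}{-44341} = \left(-449215\right) \left(- \frac{1}{44341}\right) = \frac{449215}{44341}$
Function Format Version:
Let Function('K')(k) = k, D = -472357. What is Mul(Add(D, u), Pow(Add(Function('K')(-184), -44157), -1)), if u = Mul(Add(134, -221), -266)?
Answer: Rational(449215, 44341) ≈ 10.131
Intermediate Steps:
u = 23142 (u = Mul(-87, -266) = 23142)
Mul(Add(D, u), Pow(Add(Function('K')(-184), -44157), -1)) = Mul(Add(-472357, 23142), Pow(Add(-184, -44157), -1)) = Mul(-449215, Pow(-44341, -1)) = Mul(-449215, Rational(-1, 44341)) = Rational(449215, 44341)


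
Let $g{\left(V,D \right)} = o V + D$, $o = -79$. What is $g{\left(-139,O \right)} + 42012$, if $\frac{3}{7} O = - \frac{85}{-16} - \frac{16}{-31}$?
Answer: $\frac{78873821}{1488} \approx 53007.0$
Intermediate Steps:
$O = \frac{20237}{1488}$ ($O = \frac{7 \left(- \frac{85}{-16} - \frac{16}{-31}\right)}{3} = \frac{7 \left(\left(-85\right) \left(- \frac{1}{16}\right) - - \frac{16}{31}\right)}{3} = \frac{7 \left(\frac{85}{16} + \frac{16}{31}\right)}{3} = \frac{7}{3} \cdot \frac{2891}{496} = \frac{20237}{1488} \approx 13.6$)
$g{\left(V,D \right)} = D - 79 V$ ($g{\left(V,D \right)} = - 79 V + D = D - 79 V$)
$g{\left(-139,O \right)} + 42012 = \left(\frac{20237}{1488} - -10981\right) + 42012 = \left(\frac{20237}{1488} + 10981\right) + 42012 = \frac{16359965}{1488} + 42012 = \frac{78873821}{1488}$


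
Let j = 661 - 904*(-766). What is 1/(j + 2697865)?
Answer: 1/3390990 ≈ 2.9490e-7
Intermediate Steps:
j = 693125 (j = 661 + 692464 = 693125)
1/(j + 2697865) = 1/(693125 + 2697865) = 1/3390990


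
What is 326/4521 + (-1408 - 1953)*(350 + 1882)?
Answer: -33915420466/4521 ≈ -7.5018e+6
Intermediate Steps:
326/4521 + (-1408 - 1953)*(350 + 1882) = 326*(1/4521) - 3361*2232 = 326/4521 - 7501752 = -33915420466/4521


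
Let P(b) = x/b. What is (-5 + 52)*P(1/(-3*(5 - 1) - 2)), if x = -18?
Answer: 11844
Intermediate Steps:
P(b) = -18/b
(-5 + 52)*P(1/(-3*(5 - 1) - 2)) = (-5 + 52)*(-(-36 - 54*(5 - 1))) = 47*(-18/(1/(-3*4 - 2))) = 47*(-18/(1/(-12 - 2))) = 47*(-18/(1/(-14))) = 47*(-18/(-1/14)) = 47*(-18*(-14)) = 47*252 = 11844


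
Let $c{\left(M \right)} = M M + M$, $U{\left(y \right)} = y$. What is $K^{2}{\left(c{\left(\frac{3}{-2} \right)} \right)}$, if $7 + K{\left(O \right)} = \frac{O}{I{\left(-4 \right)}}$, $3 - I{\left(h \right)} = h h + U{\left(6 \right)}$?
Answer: $\frac{286225}{5776} \approx 49.554$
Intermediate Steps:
$I{\left(h \right)} = -3 - h^{2}$ ($I{\left(h \right)} = 3 - \left(h h + 6\right) = 3 - \left(h^{2} + 6\right) = 3 - \left(6 + h^{2}\right) = -3 - h^{2}$)
$c{\left(M \right)} = M + M^{2}$ ($c{\left(M \right)} = M^{2} + M = M + M^{2}$)
$K{\left(O \right)} = -7 - \frac{O}{19}$ ($K{\left(O \right)} = -7 + \frac{O}{-3 - \left(-4\right)^{2}} = -7 + \frac{O}{-3 - 16} = -7 + \frac{O}{-19} = -7 + O \left(- \frac{1}{19}\right) = -7 - \frac{O}{19}$)
$K^{2}{\left(c{\left(\frac{3}{-2} \right)} \right)} = \left(-7 - \frac{\frac{3}{-2} \left(1 + \frac{3}{-2}\right)}{19}\right)^{2} = \left(-7 - \frac{3 \left(- \frac{1}{2}\right) \left(1 + 3 \left(- \frac{1}{2}\right)\right)}{19}\right)^{2} = \left(-7 - \frac{\left(- \frac{3}{2}\right) \left(1 - \frac{3}{2}\right)}{19}\right)^{2} = \left(-7 - \frac{\left(- \frac{3}{2}\right) \left(- \frac{1}{2}\right)}{19}\right)^{2} = \left(-7 - \frac{3}{76}\right)^{2} = \left(- \frac{535}{76}\right)^{2} = \frac{286225}{5776}$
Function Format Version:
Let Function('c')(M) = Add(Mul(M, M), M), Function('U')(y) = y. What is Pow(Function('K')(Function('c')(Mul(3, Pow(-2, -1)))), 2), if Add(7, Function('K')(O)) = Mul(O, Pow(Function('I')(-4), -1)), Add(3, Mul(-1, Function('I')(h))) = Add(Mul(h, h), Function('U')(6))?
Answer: Rational(286225, 5776) ≈ 49.554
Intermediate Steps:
Function('I')(h) = Add(-3, Mul(-1, Pow(h, 2))) (Function('I')(h) = Add(3, Mul(-1, Add(Mul(h, h), 6))) = Add(3, Mul(-1, Add(Pow(h, 2), 6))) = Add(3, Mul(-1, Add(6, Pow(h, 2)))) = Add(3, Add(-6, Mul(-1, Pow(h, 2)))) = Add(-3, Mul(-1, Pow(h, 2))))
Function('c')(M) = Add(M, Pow(M, 2)) (Function('c')(M) = Add(Pow(M, 2), M) = Add(M, Pow(M, 2)))
Function('K')(O) = Add(-7, Mul(Rational(-1, 19), O)) (Function('K')(O) = Add(-7, Mul(O, Pow(Add(-3, Mul(-1, Pow(-4, 2))), -1))) = Add(-7, Mul(O, Pow(Add(-3, Mul(-1, 16)), -1))) = Add(-7, Mul(O, Pow(Add(-3, -16), -1))) = Add(-7, Mul(O, Pow(-19, -1))) = Add(-7, Mul(O, Rational(-1, 19))) = Add(-7, Mul(Rational(-1, 19), O)))
Pow(Function('K')(Function('c')(Mul(3, Pow(-2, -1)))), 2) = Pow(Add(-7, Mul(Rational(-1, 19), Mul(Mul(3, Pow(-2, -1)), Add(1, Mul(3, Pow(-2, -1)))))), 2) = Pow(Add(-7, Mul(Rational(-1, 19), Mul(Mul(3, Rational(-1, 2)), Add(1, Mul(3, Rational(-1, 2)))))), 2) = Pow(Add(-7, Mul(Rational(-1, 19), Mul(Rational(-3, 2), Add(1, Rational(-3, 2))))), 2) = Pow(Add(-7, Mul(Rational(-1, 19), Mul(Rational(-3, 2), Rational(-1, 2)))), 2) = Pow(Add(-7, Mul(Rational(-1, 19), Rational(3, 4))), 2) = Pow(Add(-7, Rational(-3, 76)), 2) = Pow(Rational(-535, 76), 2) = Rational(286225, 5776)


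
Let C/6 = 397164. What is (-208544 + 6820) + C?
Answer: 2181260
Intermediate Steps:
C = 2382984 (C = 6*397164 = 2382984)
(-208544 + 6820) + C = (-208544 + 6820) + 2382984 = -201724 + 2382984 = 2181260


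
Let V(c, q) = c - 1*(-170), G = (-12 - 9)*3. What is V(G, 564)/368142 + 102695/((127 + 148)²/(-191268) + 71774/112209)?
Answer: 24587860229402852413/58481741892018 ≈ 4.2044e+5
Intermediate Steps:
G = -63 (G = -21*3 = -63)
V(c, q) = 170 + c (V(c, q) = c + 170 = 170 + c)
V(G, 564)/368142 + 102695/((127 + 148)²/(-191268) + 71774/112209) = (170 - 63)/368142 + 102695/((127 + 148)²/(-191268) + 71774/112209) = 107*(1/368142) + 102695/(275²*(-1/191268) + 71774*(1/112209)) = 107/368142 + 102695/(75625*(-1/191268) + 71774/112209) = 107/368142 + 102695/(-6875/17388 + 71774/112209) = 107/368142 + 102695/(158856479/650363364) = 107/368142 + 102695*(650363364/158856479) = 107/368142 + 66789065665980/158856479 = 24587860229402852413/58481741892018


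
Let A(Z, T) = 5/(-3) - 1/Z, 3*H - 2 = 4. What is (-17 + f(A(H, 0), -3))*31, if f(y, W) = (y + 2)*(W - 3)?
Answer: -496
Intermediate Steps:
H = 2 (H = ⅔ + (⅓)*4 = ⅔ + 4/3 = 2)
A(Z, T) = -5/3 - 1/Z (A(Z, T) = 5*(-⅓) - 1/Z = -5/3 - 1/Z)
f(y, W) = (-3 + W)*(2 + y) (f(y, W) = (2 + y)*(-3 + W) = (-3 + W)*(2 + y))
(-17 + f(A(H, 0), -3))*31 = (-17 + (-6 - 3*(-5/3 - 1/2) + 2*(-3) - 3*(-5/3 - 1/2)))*31 = (-17 + (-6 - 3*(-5/3 - 1*½) - 6 - 3*(-5/3 - 1*½)))*31 = (-17 + (-6 - 3*(-5/3 - ½) - 6 - 3*(-5/3 - ½)))*31 = (-17 + (-6 - 3*(-13/6) - 6 - 3*(-13/6)))*31 = (-17 + (-6 + 13/2 - 6 + 13/2))*31 = (-17 + 1)*31 = -16*31 = -496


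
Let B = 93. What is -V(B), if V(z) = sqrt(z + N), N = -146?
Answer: -I*sqrt(53) ≈ -7.2801*I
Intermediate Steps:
V(z) = sqrt(-146 + z) (V(z) = sqrt(z - 146) = sqrt(-146 + z))
-V(B) = -sqrt(-146 + 93) = -sqrt(-53) = -I*sqrt(53)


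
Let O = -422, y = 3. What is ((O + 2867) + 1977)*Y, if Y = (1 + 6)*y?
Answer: 92862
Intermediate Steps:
Y = 21 (Y = (1 + 6)*3 = 7*3 = 21)
((O + 2867) + 1977)*Y = ((-422 + 2867) + 1977)*21 = (2445 + 1977)*21 = 4422*21 = 92862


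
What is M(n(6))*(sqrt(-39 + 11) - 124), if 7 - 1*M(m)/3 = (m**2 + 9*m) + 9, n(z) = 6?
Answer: 34224 - 552*I*sqrt(7) ≈ 34224.0 - 1460.5*I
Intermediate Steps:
M(m) = -6 - 27*m - 3*m**2 (M(m) = 21 - 3*((m**2 + 9*m) + 9) = 21 - 3*(9 + m**2 + 9*m) = 21 + (-27 - 27*m - 3*m**2) = -6 - 27*m - 3*m**2)
M(n(6))*(sqrt(-39 + 11) - 124) = (-6 - 27*6 - 3*6**2)*(sqrt(-39 + 11) - 124) = (-6 - 162 - 3*36)*(sqrt(-28) - 124) = (-6 - 162 - 108)*(2*I*sqrt(7) - 124) = -276*(-124 + 2*I*sqrt(7)) = 34224 - 552*I*sqrt(7)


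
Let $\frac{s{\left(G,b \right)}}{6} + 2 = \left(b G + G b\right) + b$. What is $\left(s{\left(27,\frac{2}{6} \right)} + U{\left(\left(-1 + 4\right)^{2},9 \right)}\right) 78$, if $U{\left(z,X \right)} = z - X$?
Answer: $7644$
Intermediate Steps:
$s{\left(G,b \right)} = -12 + 6 b + 12 G b$ ($s{\left(G,b \right)} = -12 + 6 \left(\left(b G + G b\right) + b\right) = -12 + 6 \left(\left(G b + G b\right) + b\right) = -12 + 6 \left(2 G b + b\right) = -12 + 6 \left(b + 2 G b\right) = -12 + \left(6 b + 12 G b\right) = -12 + 6 b + 12 G b$)
$\left(s{\left(27,\frac{2}{6} \right)} + U{\left(\left(-1 + 4\right)^{2},9 \right)}\right) 78 = \left(\left(-12 + 6 \cdot \frac{2}{6} + 12 \cdot 27 \cdot \frac{2}{6}\right) + \left(\left(-1 + 4\right)^{2} - 9\right)\right) 78 = \left(\left(-12 + 6 \cdot 2 \cdot \frac{1}{6} + 12 \cdot 27 \cdot 2 \cdot \frac{1}{6}\right) - \left(9 - 3^{2}\right)\right) 78 = \left(\left(-12 + 6 \cdot \frac{1}{3} + 12 \cdot 27 \cdot \frac{1}{3}\right) + \left(9 - 9\right)\right) 78 = \left(\left(-12 + 2 + 108\right) + 0\right) 78 = \left(98 + 0\right) 78 = 98 \cdot 78 = 7644$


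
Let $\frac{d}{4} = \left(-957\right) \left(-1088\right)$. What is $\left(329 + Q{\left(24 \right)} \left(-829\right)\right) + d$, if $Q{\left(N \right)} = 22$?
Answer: $4146955$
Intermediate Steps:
$d = 4164864$ ($d = 4 \left(\left(-957\right) \left(-1088\right)\right) = 4 \cdot 1041216 = 4164864$)
$\left(329 + Q{\left(24 \right)} \left(-829\right)\right) + d = \left(329 + 22 \left(-829\right)\right) + 4164864 = \left(329 - 18238\right) + 4164864 = -17909 + 4164864 = 4146955$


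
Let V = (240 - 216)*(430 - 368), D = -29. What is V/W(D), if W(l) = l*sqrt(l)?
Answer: 1488*I*sqrt(29)/841 ≈ 9.5281*I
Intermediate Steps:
W(l) = l**(3/2)
V = 1488 (V = 24*62 = 1488)
V/W(D) = 1488/((-29)**(3/2)) = 1488/((-29*I*sqrt(29))) = 1488*(I*sqrt(29)/841) = 1488*I*sqrt(29)/841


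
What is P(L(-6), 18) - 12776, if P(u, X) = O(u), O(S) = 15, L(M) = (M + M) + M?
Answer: -12761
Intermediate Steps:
L(M) = 3*M (L(M) = 2*M + M = 3*M)
P(u, X) = 15
P(L(-6), 18) - 12776 = 15 - 12776 = -12761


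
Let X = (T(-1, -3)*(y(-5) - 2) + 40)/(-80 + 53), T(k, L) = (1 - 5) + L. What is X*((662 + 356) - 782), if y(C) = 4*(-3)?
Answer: -10856/9 ≈ -1206.2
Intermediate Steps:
y(C) = -12
T(k, L) = -4 + L
X = -46/9 (X = ((-4 - 3)*(-12 - 2) + 40)/(-80 + 53) = (-7*(-14) + 40)/(-27) = (98 + 40)*(-1/27) = 138*(-1/27) = -46/9 ≈ -5.1111)
X*((662 + 356) - 782) = -46*((662 + 356) - 782)/9 = -46*(1018 - 782)/9 = -46/9*236 = -10856/9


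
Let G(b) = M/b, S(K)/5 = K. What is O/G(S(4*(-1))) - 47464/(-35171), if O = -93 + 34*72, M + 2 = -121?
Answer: 554130724/1442011 ≈ 384.28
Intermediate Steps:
M = -123 (M = -2 - 121 = -123)
S(K) = 5*K
G(b) = -123/b
O = 2355 (O = -93 + 2448 = 2355)
O/G(S(4*(-1))) - 47464/(-35171) = 2355/((-123/(5*(4*(-1))))) - 47464/(-35171) = 2355/((-123/(5*(-4)))) - 47464*(-1/35171) = 2355/((-123/(-20))) + 47464/35171 = 2355/((-123*(-1/20))) + 47464/35171 = 2355/(123/20) + 47464/35171 = 2355*(20/123) + 47464/35171 = 15700/41 + 47464/35171 = 554130724/1442011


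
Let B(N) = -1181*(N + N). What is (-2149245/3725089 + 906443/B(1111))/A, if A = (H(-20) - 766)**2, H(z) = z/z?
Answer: -9016590891017/5720756673873824550 ≈ -1.5761e-6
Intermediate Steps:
H(z) = 1
B(N) = -2362*N
A = 585225 (A = (1 - 766)**2 = (-765)**2 = 585225)
(-2149245/3725089 + 906443/B(1111))/A = (-2149245/3725089 + 906443/((-2362*1111)))/585225 = (-2149245*1/3725089 + 906443/(-2624182))*(1/585225) = (-2149245/3725089 + 906443*(-1/2624182))*(1/585225) = (-2149245/3725089 - 906443/2624182)*(1/585225) = -9016590891017/9775311502198*1/585225 = -9016590891017/5720756673873824550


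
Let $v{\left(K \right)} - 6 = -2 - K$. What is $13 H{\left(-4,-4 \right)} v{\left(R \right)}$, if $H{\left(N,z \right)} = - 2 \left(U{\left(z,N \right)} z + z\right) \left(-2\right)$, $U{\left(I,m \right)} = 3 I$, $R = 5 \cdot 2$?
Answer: $-13728$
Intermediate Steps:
$R = 10$
$v{\left(K \right)} = 4 - K$ ($v{\left(K \right)} = 6 - \left(2 + K\right) = 4 - K$)
$H{\left(N,z \right)} = 4 z + 12 z^{2}$ ($H{\left(N,z \right)} = - 2 \left(3 z z + z\right) \left(-2\right) = - 2 \left(3 z^{2} + z\right) \left(-2\right) = - 2 \left(z + 3 z^{2}\right) \left(-2\right) = \left(- 6 z^{2} - 2 z\right) \left(-2\right) = 4 z + 12 z^{2}$)
$13 H{\left(-4,-4 \right)} v{\left(R \right)} = 13 \cdot 4 \left(-4\right) \left(1 + 3 \left(-4\right)\right) \left(4 - 10\right) = 13 \cdot 4 \left(-4\right) \left(1 - 12\right) \left(4 - 10\right) = 13 \cdot 4 \left(-4\right) \left(-11\right) \left(-6\right) = 13 \cdot 176 \left(-6\right) = 2288 \left(-6\right) = -13728$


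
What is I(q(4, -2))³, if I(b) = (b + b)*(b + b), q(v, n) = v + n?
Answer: 4096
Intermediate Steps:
q(v, n) = n + v
I(b) = 4*b² (I(b) = (2*b)*(2*b) = 4*b²)
I(q(4, -2))³ = (4*(-2 + 4)²)³ = (4*2²)³ = (4*4)³ = 16³ = 4096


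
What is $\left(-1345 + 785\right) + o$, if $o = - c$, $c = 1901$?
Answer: $-2461$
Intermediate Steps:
$o = -1901$ ($o = \left(-1\right) 1901 = -1901$)
$\left(-1345 + 785\right) + o = \left(-1345 + 785\right) - 1901 = -560 - 1901 = -2461$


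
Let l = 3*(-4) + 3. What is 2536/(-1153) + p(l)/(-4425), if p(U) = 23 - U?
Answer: -11258696/5102025 ≈ -2.2067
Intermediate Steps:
l = -9 (l = -12 + 3 = -9)
2536/(-1153) + p(l)/(-4425) = 2536/(-1153) + (23 - 1*(-9))/(-4425) = 2536*(-1/1153) + (23 + 9)*(-1/4425) = -2536/1153 + 32*(-1/4425) = -2536/1153 - 32/4425 = -11258696/5102025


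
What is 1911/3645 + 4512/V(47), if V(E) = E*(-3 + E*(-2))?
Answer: -54851/117855 ≈ -0.46541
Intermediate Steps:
V(E) = E*(-3 - 2*E)
1911/3645 + 4512/V(47) = 1911/3645 + 4512/((-1*47*(3 + 2*47))) = 1911*(1/3645) + 4512/((-1*47*(3 + 94))) = 637/1215 + 4512/((-1*47*97)) = 637/1215 + 4512/(-4559) = 637/1215 + 4512*(-1/4559) = 637/1215 - 96/97 = -54851/117855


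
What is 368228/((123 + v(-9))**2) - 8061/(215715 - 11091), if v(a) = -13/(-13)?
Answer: 1567173757/65547888 ≈ 23.909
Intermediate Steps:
v(a) = 1 (v(a) = -13*(-1/13) = 1)
368228/((123 + v(-9))**2) - 8061/(215715 - 11091) = 368228/((123 + 1)**2) - 8061/(215715 - 11091) = 368228/(124**2) - 8061/204624 = 368228/15376 - 8061*1/204624 = 368228*(1/15376) - 2687/68208 = 92057/3844 - 2687/68208 = 1567173757/65547888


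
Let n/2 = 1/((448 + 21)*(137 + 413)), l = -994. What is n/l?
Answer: -1/128201150 ≈ -7.8002e-9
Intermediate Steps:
n = 1/128975 (n = 2/(((448 + 21)*(137 + 413))) = 2/((469*550)) = 2/257950 = 2*(1/257950) = 1/128975 ≈ 7.7534e-6)
n/l = (1/128975)/(-994) = (1/128975)*(-1/994) = -1/128201150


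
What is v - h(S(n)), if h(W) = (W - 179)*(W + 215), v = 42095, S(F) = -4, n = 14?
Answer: 80708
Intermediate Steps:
h(W) = (-179 + W)*(215 + W)
v - h(S(n)) = 42095 - (-38485 + (-4)**2 + 36*(-4)) = 42095 - (-38485 + 16 - 144) = 42095 - 1*(-38613) = 42095 + 38613 = 80708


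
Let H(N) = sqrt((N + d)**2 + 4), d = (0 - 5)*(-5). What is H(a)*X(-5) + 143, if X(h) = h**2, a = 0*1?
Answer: 143 + 25*sqrt(629) ≈ 770.00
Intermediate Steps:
a = 0
d = 25 (d = -5*(-5) = 25)
H(N) = sqrt(4 + (25 + N)**2) (H(N) = sqrt((N + 25)**2 + 4) = sqrt((25 + N)**2 + 4) = sqrt(4 + (25 + N)**2))
H(a)*X(-5) + 143 = sqrt(4 + (25 + 0)**2)*(-5)**2 + 143 = sqrt(4 + 25**2)*25 + 143 = sqrt(4 + 625)*25 + 143 = sqrt(629)*25 + 143 = 25*sqrt(629) + 143 = 143 + 25*sqrt(629)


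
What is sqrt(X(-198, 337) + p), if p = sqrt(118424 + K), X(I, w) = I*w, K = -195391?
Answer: sqrt(-66726 + I*sqrt(76967)) ≈ 0.537 + 258.31*I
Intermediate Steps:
p = I*sqrt(76967) (p = sqrt(118424 - 195391) = sqrt(-76967) = I*sqrt(76967) ≈ 277.43*I)
sqrt(X(-198, 337) + p) = sqrt(-198*337 + I*sqrt(76967)) = sqrt(-66726 + I*sqrt(76967))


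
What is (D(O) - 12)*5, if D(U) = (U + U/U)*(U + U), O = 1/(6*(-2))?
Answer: -4375/72 ≈ -60.764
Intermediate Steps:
O = -1/12 (O = 1/(-12) = 1*(-1/12) = -1/12 ≈ -0.083333)
D(U) = 2*U*(1 + U) (D(U) = (U + 1)*(2*U) = (1 + U)*(2*U) = 2*U*(1 + U))
(D(O) - 12)*5 = (2*(-1/12)*(1 - 1/12) - 12)*5 = (2*(-1/12)*(11/12) - 12)*5 = (-11/72 - 12)*5 = -875/72*5 = -4375/72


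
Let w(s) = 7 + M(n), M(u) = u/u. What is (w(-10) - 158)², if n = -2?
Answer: 22500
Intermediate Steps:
M(u) = 1
w(s) = 8 (w(s) = 7 + 1 = 8)
(w(-10) - 158)² = (8 - 158)² = (-150)² = 22500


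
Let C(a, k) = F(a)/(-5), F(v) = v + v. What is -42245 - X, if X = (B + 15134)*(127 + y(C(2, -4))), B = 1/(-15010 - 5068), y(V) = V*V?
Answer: -990823576891/501950 ≈ -1.9739e+6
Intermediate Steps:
F(v) = 2*v
C(a, k) = -2*a/5 (C(a, k) = (2*a)/(-5) = (2*a)*(-⅕) = -2*a/5)
y(V) = V²
B = -1/20078 (B = 1/(-20078) = -1/20078 ≈ -4.9806e-5)
X = 969618699141/501950 (X = (-1/20078 + 15134)*(127 + (-⅖*2)²) = 303860451*(127 + (-⅘)²)/20078 = 303860451*(127 + 16/25)/20078 = (303860451/20078)*(3191/25) = 969618699141/501950 ≈ 1.9317e+6)
-42245 - X = -42245 - 1*969618699141/501950 = -42245 - 969618699141/501950 = -990823576891/501950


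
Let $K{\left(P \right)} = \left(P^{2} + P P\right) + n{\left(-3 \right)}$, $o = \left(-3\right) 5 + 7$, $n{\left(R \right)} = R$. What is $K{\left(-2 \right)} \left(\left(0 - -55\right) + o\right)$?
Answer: $235$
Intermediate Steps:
$o = -8$ ($o = -15 + 7 = -8$)
$K{\left(P \right)} = -3 + 2 P^{2}$ ($K{\left(P \right)} = \left(P^{2} + P P\right) - 3 = \left(P^{2} + P^{2}\right) - 3 = 2 P^{2} - 3 = -3 + 2 P^{2}$)
$K{\left(-2 \right)} \left(\left(0 - -55\right) + o\right) = \left(-3 + 2 \left(-2\right)^{2}\right) \left(\left(0 - -55\right) - 8\right) = \left(-3 + 2 \cdot 4\right) \left(\left(0 + 55\right) - 8\right) = \left(-3 + 8\right) \left(55 - 8\right) = 5 \cdot 47 = 235$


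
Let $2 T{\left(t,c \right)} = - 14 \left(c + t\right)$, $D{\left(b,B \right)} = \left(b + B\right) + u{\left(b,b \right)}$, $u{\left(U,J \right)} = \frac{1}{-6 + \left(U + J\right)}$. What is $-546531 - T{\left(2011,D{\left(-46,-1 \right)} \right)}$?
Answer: $- \frac{7458963}{14} \approx -5.3278 \cdot 10^{5}$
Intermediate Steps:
$u{\left(U,J \right)} = \frac{1}{-6 + J + U}$ ($u{\left(U,J \right)} = \frac{1}{-6 + \left(J + U\right)} = \frac{1}{-6 + J + U}$)
$D{\left(b,B \right)} = B + b + \frac{1}{-6 + 2 b}$ ($D{\left(b,B \right)} = \left(b + B\right) + \frac{1}{-6 + b + b} = \left(B + b\right) + \frac{1}{-6 + 2 b} = B + b + \frac{1}{-6 + 2 b}$)
$T{\left(t,c \right)} = - 7 c - 7 t$ ($T{\left(t,c \right)} = \frac{\left(-14\right) \left(c + t\right)}{2} = \frac{- 14 c - 14 t}{2} = - 7 c - 7 t$)
$-546531 - T{\left(2011,D{\left(-46,-1 \right)} \right)} = -546531 - \left(- 7 \frac{\frac{1}{2} + \left(-3 - 46\right) \left(-1 - 46\right)}{-3 - 46} - 14077\right) = -546531 - \left(- 7 \frac{\frac{1}{2} - -2303}{-49} - 14077\right) = -546531 - \left(- 7 \left(- \frac{\frac{1}{2} + 2303}{49}\right) - 14077\right) = -546531 - \left(- 7 \left(\left(- \frac{1}{49}\right) \frac{4607}{2}\right) - 14077\right) = -546531 - \left(\left(-7\right) \left(- \frac{4607}{98}\right) - 14077\right) = -546531 - \left(\frac{4607}{14} - 14077\right) = -546531 - - \frac{192471}{14} = -546531 + \frac{192471}{14} = - \frac{7458963}{14}$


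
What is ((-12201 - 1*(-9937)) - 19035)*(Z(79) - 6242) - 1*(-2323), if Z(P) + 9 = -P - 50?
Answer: 135889943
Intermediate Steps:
Z(P) = -59 - P (Z(P) = -9 + (-P - 50) = -9 + (-50 - P) = -59 - P)
((-12201 - 1*(-9937)) - 19035)*(Z(79) - 6242) - 1*(-2323) = ((-12201 - 1*(-9937)) - 19035)*((-59 - 1*79) - 6242) - 1*(-2323) = ((-12201 + 9937) - 19035)*((-59 - 79) - 6242) + 2323 = (-2264 - 19035)*(-138 - 6242) + 2323 = -21299*(-6380) + 2323 = 135887620 + 2323 = 135889943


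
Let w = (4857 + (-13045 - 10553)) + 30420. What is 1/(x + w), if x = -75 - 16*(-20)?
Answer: 1/11924 ≈ 8.3864e-5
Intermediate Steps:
x = 245 (x = -75 + 320 = 245)
w = 11679 (w = (4857 - 23598) + 30420 = -18741 + 30420 = 11679)
1/(x + w) = 1/(245 + 11679) = 1/11924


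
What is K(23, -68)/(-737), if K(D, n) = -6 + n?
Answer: 74/737 ≈ 0.10041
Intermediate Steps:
K(23, -68)/(-737) = (-6 - 68)/(-737) = -74*(-1/737) = 74/737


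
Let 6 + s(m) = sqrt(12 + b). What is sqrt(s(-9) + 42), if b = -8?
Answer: sqrt(38) ≈ 6.1644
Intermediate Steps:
s(m) = -4 (s(m) = -6 + sqrt(12 - 8) = -6 + sqrt(4) = -6 + 2 = -4)
sqrt(s(-9) + 42) = sqrt(-4 + 42) = sqrt(38)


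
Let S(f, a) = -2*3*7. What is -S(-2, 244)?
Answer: 42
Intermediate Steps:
S(f, a) = -42 (S(f, a) = -6*7 = -42)
-S(-2, 244) = -1*(-42) = 42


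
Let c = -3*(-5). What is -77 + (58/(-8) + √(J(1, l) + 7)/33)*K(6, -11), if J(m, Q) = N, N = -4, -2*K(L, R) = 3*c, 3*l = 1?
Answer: 689/8 - 15*√3/22 ≈ 84.944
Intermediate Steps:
c = 15
l = ⅓ (l = (⅓)*1 = ⅓ ≈ 0.33333)
K(L, R) = -45/2 (K(L, R) = -3*15/2 = -½*45 = -45/2)
J(m, Q) = -4
-77 + (58/(-8) + √(J(1, l) + 7)/33)*K(6, -11) = -77 + (58/(-8) + √(-4 + 7)/33)*(-45/2) = -77 + (58*(-⅛) + √3*(1/33))*(-45/2) = -77 + (-29/4 + √3/33)*(-45/2) = -77 + (1305/8 - 15*√3/22) = 689/8 - 15*√3/22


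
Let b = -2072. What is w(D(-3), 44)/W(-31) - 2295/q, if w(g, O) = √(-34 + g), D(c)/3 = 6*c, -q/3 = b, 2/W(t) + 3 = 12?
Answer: -765/2072 + 9*I*√22 ≈ -0.36921 + 42.214*I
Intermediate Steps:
W(t) = 2/9 (W(t) = 2/(-3 + 12) = 2/9)
q = 6216 (q = -3*(-2072) = 6216)
D(c) = 18*c (D(c) = 3*(6*c) = 18*c)
w(D(-3), 44)/W(-31) - 2295/q = √(-34 + 18*(-3))/(2/9) - 2295/6216 = √(-34 - 54)*(9/2) - 2295*1/6216 = √(-88)*(9/2) - 765/2072 = (2*I*√22)*(9/2) - 765/2072 = 9*I*√22 - 765/2072 = -765/2072 + 9*I*√22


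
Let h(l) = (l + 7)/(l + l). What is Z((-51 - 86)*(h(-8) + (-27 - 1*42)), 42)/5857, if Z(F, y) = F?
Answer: 151111/93712 ≈ 1.6125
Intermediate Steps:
h(l) = (7 + l)/(2*l) (h(l) = (7 + l)/((2*l)) = (7 + l)*(1/(2*l)) = (7 + l)/(2*l))
Z((-51 - 86)*(h(-8) + (-27 - 1*42)), 42)/5857 = ((-51 - 86)*((½)*(7 - 8)/(-8) + (-27 - 1*42)))/5857 = -137*((½)*(-⅛)*(-1) + (-27 - 42))*(1/5857) = -137*(1/16 - 69)*(1/5857) = -137*(-1103/16)*(1/5857) = (151111/16)*(1/5857) = 151111/93712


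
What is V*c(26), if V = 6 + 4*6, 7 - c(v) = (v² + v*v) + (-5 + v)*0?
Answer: -40350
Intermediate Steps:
c(v) = 7 - 2*v² (c(v) = 7 - ((v² + v*v) + (-5 + v)*0) = 7 - ((v² + v²) + 0) = 7 - (2*v² + 0) = 7 - 2*v²)
V = 30 (V = 6 + 24 = 30)
V*c(26) = 30*(7 - 2*26²) = 30*(7 - 2*676) = 30*(7 - 1352) = 30*(-1345) = -40350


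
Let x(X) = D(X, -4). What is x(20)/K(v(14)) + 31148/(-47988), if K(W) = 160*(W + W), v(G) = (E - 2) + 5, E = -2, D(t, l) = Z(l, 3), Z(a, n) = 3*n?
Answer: -2383867/3839040 ≈ -0.62095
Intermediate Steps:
D(t, l) = 9 (D(t, l) = 3*3 = 9)
v(G) = 1 (v(G) = (-2 - 2) + 5 = -4 + 5 = 1)
x(X) = 9
K(W) = 320*W (K(W) = 160*(2*W) = 320*W)
x(20)/K(v(14)) + 31148/(-47988) = 9/((320*1)) + 31148/(-47988) = 9/320 + 31148*(-1/47988) = 9*(1/320) - 7787/11997 = 9/320 - 7787/11997 = -2383867/3839040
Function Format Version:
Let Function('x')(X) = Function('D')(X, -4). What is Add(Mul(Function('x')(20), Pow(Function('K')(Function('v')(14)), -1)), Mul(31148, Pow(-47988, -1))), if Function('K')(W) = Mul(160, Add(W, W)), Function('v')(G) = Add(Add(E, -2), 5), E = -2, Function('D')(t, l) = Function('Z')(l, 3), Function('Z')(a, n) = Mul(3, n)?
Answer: Rational(-2383867, 3839040) ≈ -0.62095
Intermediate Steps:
Function('D')(t, l) = 9 (Function('D')(t, l) = Mul(3, 3) = 9)
Function('v')(G) = 1 (Function('v')(G) = Add(Add(-2, -2), 5) = Add(-4, 5) = 1)
Function('x')(X) = 9
Function('K')(W) = Mul(320, W) (Function('K')(W) = Mul(160, Mul(2, W)) = Mul(320, W))
Add(Mul(Function('x')(20), Pow(Function('K')(Function('v')(14)), -1)), Mul(31148, Pow(-47988, -1))) = Add(Mul(9, Pow(Mul(320, 1), -1)), Mul(31148, Pow(-47988, -1))) = Add(Mul(9, Pow(320, -1)), Mul(31148, Rational(-1, 47988))) = Add(Mul(9, Rational(1, 320)), Rational(-7787, 11997)) = Add(Rational(9, 320), Rational(-7787, 11997)) = Rational(-2383867, 3839040)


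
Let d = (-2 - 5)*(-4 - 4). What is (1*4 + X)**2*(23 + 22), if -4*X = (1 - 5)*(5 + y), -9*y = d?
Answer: 3125/9 ≈ 347.22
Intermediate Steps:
d = 56 (d = -7*(-8) = 56)
y = -56/9 (y = -1/9*56 = -56/9 ≈ -6.2222)
X = -11/9 (X = -(1 - 5)*(5 - 56/9)/4 = -(-1)*(-11)/9 = -1/4*44/9 = -11/9 ≈ -1.2222)
(1*4 + X)**2*(23 + 22) = (1*4 - 11/9)**2*(23 + 22) = (4 - 11/9)**2*45 = (25/9)**2*45 = (625/81)*45 = 3125/9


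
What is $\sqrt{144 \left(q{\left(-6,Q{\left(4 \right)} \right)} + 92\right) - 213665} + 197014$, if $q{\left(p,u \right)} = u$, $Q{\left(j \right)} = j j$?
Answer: $197014 + i \sqrt{198113} \approx 1.9701 \cdot 10^{5} + 445.1 i$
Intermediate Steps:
$Q{\left(j \right)} = j^{2}$
$\sqrt{144 \left(q{\left(-6,Q{\left(4 \right)} \right)} + 92\right) - 213665} + 197014 = \sqrt{144 \left(4^{2} + 92\right) - 213665} + 197014 = \sqrt{144 \left(16 + 92\right) - 213665} + 197014 = \sqrt{144 \cdot 108 - 213665} + 197014 = \sqrt{15552 - 213665} + 197014 = \sqrt{-198113} + 197014 = i \sqrt{198113} + 197014 = 197014 + i \sqrt{198113}$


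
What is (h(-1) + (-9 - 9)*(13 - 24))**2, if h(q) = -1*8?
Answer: 36100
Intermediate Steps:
h(q) = -8
(h(-1) + (-9 - 9)*(13 - 24))**2 = (-8 + (-9 - 9)*(13 - 24))**2 = (-8 - 18*(-11))**2 = (-8 + 198)**2 = 190**2 = 36100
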